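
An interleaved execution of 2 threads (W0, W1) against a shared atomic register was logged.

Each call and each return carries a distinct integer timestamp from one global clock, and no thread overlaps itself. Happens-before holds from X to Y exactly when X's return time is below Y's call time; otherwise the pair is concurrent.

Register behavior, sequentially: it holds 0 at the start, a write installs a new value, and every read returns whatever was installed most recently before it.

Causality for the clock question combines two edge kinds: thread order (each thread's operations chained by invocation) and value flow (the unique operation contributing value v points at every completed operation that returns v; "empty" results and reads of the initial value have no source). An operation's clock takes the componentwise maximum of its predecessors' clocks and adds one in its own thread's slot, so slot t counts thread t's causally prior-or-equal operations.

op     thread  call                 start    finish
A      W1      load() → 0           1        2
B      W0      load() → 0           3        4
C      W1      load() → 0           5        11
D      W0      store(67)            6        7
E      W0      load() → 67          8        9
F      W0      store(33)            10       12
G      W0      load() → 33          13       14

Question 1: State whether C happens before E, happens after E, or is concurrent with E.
Answer: concurrent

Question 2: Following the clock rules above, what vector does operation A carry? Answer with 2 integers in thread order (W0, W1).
Answer: (0, 1)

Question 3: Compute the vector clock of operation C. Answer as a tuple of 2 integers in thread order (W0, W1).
Answer: (0, 2)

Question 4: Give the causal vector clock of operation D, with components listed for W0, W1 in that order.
Answer: (2, 0)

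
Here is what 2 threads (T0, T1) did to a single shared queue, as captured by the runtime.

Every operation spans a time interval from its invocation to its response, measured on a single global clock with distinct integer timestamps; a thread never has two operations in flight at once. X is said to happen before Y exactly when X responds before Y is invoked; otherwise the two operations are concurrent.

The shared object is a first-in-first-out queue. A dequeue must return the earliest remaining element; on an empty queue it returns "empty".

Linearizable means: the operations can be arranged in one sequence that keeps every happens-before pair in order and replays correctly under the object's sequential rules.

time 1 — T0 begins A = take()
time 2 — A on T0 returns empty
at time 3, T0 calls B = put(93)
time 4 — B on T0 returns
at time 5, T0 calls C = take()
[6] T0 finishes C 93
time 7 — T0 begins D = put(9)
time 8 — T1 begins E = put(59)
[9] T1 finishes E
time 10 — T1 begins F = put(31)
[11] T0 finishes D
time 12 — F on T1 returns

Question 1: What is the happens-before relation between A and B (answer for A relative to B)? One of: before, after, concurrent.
Answer: before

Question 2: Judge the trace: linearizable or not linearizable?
linearizable

witness order: A, B, C, D, E, F
step 1: A take() → empty — queue <>
step 2: B put(93) — queue <93>
step 3: C take() → 93 — queue <>
step 4: D put(9) — queue <9>
step 5: E put(59) — queue <9,59>
step 6: F put(31) — queue <9,59,31>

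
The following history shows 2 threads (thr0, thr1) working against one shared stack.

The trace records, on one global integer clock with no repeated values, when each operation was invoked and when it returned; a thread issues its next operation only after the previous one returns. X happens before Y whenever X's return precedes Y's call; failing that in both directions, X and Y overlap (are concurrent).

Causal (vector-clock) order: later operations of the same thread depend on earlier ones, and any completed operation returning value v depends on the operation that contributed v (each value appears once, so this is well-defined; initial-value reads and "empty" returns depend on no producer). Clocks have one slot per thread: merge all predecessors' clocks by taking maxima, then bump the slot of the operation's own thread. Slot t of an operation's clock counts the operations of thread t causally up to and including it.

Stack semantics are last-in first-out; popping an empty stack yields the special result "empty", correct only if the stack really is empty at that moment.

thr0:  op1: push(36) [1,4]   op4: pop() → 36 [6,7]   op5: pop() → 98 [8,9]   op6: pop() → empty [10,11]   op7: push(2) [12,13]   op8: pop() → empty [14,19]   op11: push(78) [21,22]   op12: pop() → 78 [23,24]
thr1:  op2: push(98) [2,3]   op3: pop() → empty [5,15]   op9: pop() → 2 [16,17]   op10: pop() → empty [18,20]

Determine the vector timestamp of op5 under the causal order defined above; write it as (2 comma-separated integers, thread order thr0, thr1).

(3, 1)

invoked at 2, op2 has no predecessors; its own thr1 bump gives (0, 1)
invoked at 1, op1 has no predecessors; its own thr0 bump gives (1, 0)
VC(op3, invoked at 5): max of VC(op2)=(0, 1), then +1 on thread thr1 → (0, 2)
VC(op4, invoked at 6): max of VC(op1)=(1, 0), then +1 on thread thr0 → (2, 0)
VC(op5, invoked at 8): max of VC(op2)=(0, 1), VC(op4)=(2, 0), then +1 on thread thr0 → (3, 1)
VC(op6, invoked at 10): max of VC(op5)=(3, 1), then +1 on thread thr0 → (4, 1)
VC(op7, invoked at 12): max of VC(op6)=(4, 1), then +1 on thread thr0 → (5, 1)
VC(op8, invoked at 14): max of VC(op7)=(5, 1), then +1 on thread thr0 → (6, 1)
VC(op9, invoked at 16): max of VC(op3)=(0, 2), VC(op7)=(5, 1), then +1 on thread thr1 → (5, 3)
VC(op11, invoked at 21): max of VC(op8)=(6, 1), then +1 on thread thr0 → (7, 1)
VC(op10, invoked at 18): max of VC(op9)=(5, 3), then +1 on thread thr1 → (5, 4)
VC(op12, invoked at 23): max of VC(op11)=(7, 1), then +1 on thread thr0 → (8, 1)
target: VC(op5) = (3, 1)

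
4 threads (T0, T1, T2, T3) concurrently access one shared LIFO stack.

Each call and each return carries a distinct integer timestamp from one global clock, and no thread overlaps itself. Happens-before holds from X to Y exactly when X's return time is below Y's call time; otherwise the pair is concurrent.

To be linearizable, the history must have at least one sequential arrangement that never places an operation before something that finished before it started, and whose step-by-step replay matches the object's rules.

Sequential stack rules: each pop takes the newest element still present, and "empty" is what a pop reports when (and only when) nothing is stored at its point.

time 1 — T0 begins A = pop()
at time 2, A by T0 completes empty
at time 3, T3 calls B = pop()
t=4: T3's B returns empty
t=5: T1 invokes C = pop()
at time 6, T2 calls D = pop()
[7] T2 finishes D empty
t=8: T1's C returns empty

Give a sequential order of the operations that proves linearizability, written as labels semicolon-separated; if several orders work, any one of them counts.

after step 1 (A pop() → empty): stack <>
after step 2 (B pop() → empty): stack <>
after step 3 (C pop() → empty): stack <>
after step 4 (D pop() → empty): stack <>

A; B; C; D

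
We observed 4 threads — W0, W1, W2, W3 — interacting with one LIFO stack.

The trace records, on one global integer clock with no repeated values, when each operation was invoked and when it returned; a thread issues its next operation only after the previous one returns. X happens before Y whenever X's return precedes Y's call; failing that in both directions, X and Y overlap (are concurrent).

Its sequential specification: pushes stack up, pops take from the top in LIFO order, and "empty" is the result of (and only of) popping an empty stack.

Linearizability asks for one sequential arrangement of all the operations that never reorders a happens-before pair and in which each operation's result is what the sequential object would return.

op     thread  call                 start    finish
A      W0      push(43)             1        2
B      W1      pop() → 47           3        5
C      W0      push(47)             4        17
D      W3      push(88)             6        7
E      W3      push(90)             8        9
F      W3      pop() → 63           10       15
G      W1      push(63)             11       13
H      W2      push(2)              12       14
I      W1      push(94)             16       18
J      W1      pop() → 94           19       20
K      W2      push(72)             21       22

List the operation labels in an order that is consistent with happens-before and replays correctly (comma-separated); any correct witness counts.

A, C, B, D, E, G, F, H, I, J, K

1. A push(43), leaving stack <43>
2. C push(47), leaving stack <43,47>
3. B pop() → 47, leaving stack <43>
4. D push(88), leaving stack <43,88>
5. E push(90), leaving stack <43,88,90>
6. G push(63), leaving stack <43,88,90,63>
7. F pop() → 63, leaving stack <43,88,90>
8. H push(2), leaving stack <43,88,90,2>
9. I push(94), leaving stack <43,88,90,2,94>
10. J pop() → 94, leaving stack <43,88,90,2>
11. K push(72), leaving stack <43,88,90,2,72>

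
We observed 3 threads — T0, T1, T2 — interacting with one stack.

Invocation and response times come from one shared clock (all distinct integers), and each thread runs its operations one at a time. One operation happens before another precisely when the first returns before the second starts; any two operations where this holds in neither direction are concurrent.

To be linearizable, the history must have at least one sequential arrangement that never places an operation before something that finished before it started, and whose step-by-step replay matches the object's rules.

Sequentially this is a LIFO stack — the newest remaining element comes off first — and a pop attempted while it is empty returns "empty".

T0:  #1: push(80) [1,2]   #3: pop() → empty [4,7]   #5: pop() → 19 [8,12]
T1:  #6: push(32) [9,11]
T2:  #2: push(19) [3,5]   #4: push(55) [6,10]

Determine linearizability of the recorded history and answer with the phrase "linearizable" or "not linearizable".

events 1..6 are fine; event 7 — the response of #3 at time 7 — makes the prefix non-linearizable
real-time-consistent orders of the 3 completed operations: 2 — all fail the stack replay
include/drop combinations of the 1 pending operation (#4) were all tried; none helps
one such order, #1, #2, #3 (pending dropped), breaks at step 3 where #3 pop() → empty is illegal
one such order, #1, #3, #2 (pending dropped), breaks at step 2 where #3 pop() → empty is illegal

not linearizable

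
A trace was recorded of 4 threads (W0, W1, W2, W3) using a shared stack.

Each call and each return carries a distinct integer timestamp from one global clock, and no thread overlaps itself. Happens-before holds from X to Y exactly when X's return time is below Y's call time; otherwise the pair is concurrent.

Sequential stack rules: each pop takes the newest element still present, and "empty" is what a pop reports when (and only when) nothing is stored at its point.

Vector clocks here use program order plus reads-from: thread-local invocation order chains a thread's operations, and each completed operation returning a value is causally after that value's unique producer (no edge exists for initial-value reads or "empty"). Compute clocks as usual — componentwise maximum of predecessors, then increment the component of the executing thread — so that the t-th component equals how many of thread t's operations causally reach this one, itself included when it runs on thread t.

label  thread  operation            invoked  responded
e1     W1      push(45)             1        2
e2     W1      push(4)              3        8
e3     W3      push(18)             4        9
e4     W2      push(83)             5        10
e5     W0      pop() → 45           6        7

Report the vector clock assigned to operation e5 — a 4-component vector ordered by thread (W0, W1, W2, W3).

no predecessors for e3 (invoked 4): W3 increments from zero → (0, 0, 0, 1)
no predecessors for e4 (invoked 5): W2 increments from zero → (0, 0, 1, 0)
no predecessors for e1 (invoked 1): W1 increments from zero → (0, 1, 0, 0)
e2, invoked 3, takes VC(e1)=(0, 1, 0, 0) under max, adds 1 for W1 → (0, 2, 0, 0)
e5, invoked 6, takes VC(e1)=(0, 1, 0, 0) under max, adds 1 for W0 → (1, 1, 0, 0)
target: VC(e5) = (1, 1, 0, 0)

(1, 1, 0, 0)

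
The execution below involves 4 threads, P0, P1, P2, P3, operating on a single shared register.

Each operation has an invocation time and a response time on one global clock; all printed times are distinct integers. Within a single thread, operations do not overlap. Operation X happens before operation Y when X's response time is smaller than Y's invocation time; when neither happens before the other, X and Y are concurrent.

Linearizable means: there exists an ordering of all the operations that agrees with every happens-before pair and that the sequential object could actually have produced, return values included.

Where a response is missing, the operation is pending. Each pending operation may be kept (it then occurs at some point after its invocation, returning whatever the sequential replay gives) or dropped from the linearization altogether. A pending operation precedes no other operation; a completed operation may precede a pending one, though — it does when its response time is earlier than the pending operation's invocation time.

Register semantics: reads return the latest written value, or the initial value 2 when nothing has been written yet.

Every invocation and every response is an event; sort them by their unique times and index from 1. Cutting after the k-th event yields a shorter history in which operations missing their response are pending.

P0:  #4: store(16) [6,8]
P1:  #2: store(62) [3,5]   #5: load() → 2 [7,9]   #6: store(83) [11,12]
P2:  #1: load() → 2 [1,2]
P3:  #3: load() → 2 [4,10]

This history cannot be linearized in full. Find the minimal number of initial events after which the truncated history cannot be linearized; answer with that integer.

9

events 1..8 are linearizable; a witness order is #1, #2, #3, #4:
1. #1 load() → 2, leaving value 2
2. #2 store(62), leaving value 62
3. #3 load() (pending, included), leaving value 62
4. #4 store(16), leaving value 16
at event 9 (#5's time-9 response) nothing linearizes any more
completion choices over the 1 pending operation (#3) were checked; none helps
take #1, #2, #4, #5 (pending dropped): step 4 already fails, because #5 load() → 2 cannot occur there
take #1, #2, #5, #4 (pending dropped): step 3 already fails, because #5 load() → 2 cannot occur there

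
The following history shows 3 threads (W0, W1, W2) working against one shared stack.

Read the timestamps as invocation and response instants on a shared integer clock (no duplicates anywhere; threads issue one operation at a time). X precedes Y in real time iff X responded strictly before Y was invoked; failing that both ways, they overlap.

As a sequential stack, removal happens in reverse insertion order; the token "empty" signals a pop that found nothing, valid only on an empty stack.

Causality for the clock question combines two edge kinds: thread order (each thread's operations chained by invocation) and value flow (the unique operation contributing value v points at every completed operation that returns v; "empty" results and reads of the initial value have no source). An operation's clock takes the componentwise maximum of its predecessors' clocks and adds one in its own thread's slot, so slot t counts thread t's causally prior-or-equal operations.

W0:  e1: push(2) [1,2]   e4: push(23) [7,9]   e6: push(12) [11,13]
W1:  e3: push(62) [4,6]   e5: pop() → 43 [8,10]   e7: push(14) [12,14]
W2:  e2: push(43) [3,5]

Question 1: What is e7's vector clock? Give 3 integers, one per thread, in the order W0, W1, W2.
VC(e2, invoked at 3): no causal predecessors; +1 on W2 → (0, 0, 1)
VC(e3, invoked at 4): no causal predecessors; +1 on W1 → (0, 1, 0)
VC(e1, invoked at 1): no causal predecessors; +1 on W0 → (1, 0, 0)
e4, invoked 7, takes VC(e1)=(1, 0, 0) under max, adds 1 for W0 → (2, 0, 0)
e5, invoked 8, takes VC(e2)=(0, 0, 1), VC(e3)=(0, 1, 0) under max, adds 1 for W1 → (0, 2, 1)
e6, invoked 11, takes VC(e4)=(2, 0, 0) under max, adds 1 for W0 → (3, 0, 0)
e7, invoked 12, takes VC(e5)=(0, 2, 1) under max, adds 1 for W1 → (0, 3, 1)
target: VC(e7) = (0, 3, 1)

(0, 3, 1)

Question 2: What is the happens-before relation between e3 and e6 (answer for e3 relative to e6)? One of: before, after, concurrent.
e3 spans [4,6], e6 spans [11,13]
resp(e3)=6 < inv(e6)=11

before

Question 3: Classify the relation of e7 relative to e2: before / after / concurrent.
e7 spans [12,14], e2 spans [3,5]
resp(e2)=5 < inv(e7)=12

after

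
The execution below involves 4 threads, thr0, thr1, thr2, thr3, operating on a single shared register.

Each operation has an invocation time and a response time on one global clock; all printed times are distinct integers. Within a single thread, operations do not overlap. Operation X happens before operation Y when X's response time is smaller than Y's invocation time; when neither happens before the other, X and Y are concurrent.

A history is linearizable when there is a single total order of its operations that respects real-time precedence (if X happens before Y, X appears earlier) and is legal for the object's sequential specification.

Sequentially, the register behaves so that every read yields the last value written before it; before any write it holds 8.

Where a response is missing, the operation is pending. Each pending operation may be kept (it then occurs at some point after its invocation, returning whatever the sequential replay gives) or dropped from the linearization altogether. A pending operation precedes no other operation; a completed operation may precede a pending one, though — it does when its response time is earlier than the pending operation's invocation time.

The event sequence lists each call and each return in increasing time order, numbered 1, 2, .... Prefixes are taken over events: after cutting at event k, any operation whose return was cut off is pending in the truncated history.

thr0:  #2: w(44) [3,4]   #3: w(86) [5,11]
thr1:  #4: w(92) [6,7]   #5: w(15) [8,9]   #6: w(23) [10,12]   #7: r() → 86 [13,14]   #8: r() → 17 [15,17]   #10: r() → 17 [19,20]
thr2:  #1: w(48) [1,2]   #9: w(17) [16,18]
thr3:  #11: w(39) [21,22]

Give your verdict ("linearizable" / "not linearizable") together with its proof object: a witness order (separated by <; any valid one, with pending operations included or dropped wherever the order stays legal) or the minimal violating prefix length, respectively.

linearizable — witness: #1 < #2 < #4 < #5 < #6 < #3 < #7 < #9 < #8 < #10 < #11

step 1: #1 w(48) — value 48
step 2: #2 w(44) — value 44
step 3: #4 w(92) — value 92
step 4: #5 w(15) — value 15
step 5: #6 w(23) — value 23
step 6: #3 w(86) — value 86
step 7: #7 r() → 86 — value 86
step 8: #9 w(17) — value 17
step 9: #8 r() → 17 — value 17
step 10: #10 r() → 17 — value 17
step 11: #11 w(39) — value 39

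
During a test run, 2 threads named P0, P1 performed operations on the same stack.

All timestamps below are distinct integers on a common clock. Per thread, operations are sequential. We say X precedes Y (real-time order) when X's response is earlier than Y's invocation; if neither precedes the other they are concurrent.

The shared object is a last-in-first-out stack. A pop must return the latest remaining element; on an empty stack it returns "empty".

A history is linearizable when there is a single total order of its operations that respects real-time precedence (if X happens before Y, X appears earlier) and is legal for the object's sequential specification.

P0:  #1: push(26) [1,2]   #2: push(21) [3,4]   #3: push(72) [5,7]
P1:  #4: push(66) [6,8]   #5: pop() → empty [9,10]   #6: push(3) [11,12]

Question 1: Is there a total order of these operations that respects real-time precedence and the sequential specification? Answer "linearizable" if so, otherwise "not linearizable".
not linearizable

through event 9 a valid linearization exists; event 10 (#5 responding at time 10) ends that
5 completed operations, 2 real-time-consistent orders — every stack replay fails
take #1, #2, #3, #4, #5: step 5 already fails, because #5 pop() → empty cannot occur there
take #1, #2, #4, #3, #5: step 5 already fails, because #5 pop() → empty cannot occur there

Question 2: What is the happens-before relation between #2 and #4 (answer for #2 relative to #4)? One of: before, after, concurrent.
before

#2 spans [3,4], #4 spans [6,8]
resp(#2)=4 < inv(#4)=6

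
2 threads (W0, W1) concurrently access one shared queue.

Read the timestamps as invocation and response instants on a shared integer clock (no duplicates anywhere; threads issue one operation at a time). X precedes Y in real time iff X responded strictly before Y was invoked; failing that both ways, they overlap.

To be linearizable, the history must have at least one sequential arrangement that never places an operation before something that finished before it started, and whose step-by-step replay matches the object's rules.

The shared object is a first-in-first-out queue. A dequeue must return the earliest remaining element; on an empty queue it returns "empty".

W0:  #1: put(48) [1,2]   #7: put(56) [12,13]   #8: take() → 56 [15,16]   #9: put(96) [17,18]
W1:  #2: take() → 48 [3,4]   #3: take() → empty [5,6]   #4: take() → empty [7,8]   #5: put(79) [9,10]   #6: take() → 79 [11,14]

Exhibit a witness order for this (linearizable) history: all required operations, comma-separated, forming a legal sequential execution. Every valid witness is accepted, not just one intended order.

step 1: #1 put(48) — queue <48>
step 2: #2 take() → 48 — queue <>
step 3: #3 take() → empty — queue <>
step 4: #4 take() → empty — queue <>
step 5: #5 put(79) — queue <79>
step 6: #6 take() → 79 — queue <>
step 7: #7 put(56) — queue <56>
step 8: #8 take() → 56 — queue <>
step 9: #9 put(96) — queue <96>

#1, #2, #3, #4, #5, #6, #7, #8, #9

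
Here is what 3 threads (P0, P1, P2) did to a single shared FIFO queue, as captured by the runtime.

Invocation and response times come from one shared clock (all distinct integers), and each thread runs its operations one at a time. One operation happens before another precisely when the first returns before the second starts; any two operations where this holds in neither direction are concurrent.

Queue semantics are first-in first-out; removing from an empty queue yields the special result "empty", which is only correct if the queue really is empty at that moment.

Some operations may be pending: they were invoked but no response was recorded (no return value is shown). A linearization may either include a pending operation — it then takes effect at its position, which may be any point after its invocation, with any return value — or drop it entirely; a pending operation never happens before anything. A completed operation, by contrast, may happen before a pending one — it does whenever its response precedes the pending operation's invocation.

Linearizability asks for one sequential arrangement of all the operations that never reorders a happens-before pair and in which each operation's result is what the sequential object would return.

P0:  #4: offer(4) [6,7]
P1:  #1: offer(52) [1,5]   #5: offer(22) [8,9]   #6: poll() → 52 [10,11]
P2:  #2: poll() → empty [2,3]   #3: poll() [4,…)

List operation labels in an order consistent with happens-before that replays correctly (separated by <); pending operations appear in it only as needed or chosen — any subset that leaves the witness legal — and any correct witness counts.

#2 < #1 < #4 < #5 < #6

after step 1 (#2 poll() → empty): queue <>
after step 2 (#1 offer(52)): queue <52>
after step 3 (#4 offer(4)): queue <52,4>
after step 4 (#5 offer(22)): queue <52,4,22>
after step 5 (#6 poll() → 52): queue <4,22>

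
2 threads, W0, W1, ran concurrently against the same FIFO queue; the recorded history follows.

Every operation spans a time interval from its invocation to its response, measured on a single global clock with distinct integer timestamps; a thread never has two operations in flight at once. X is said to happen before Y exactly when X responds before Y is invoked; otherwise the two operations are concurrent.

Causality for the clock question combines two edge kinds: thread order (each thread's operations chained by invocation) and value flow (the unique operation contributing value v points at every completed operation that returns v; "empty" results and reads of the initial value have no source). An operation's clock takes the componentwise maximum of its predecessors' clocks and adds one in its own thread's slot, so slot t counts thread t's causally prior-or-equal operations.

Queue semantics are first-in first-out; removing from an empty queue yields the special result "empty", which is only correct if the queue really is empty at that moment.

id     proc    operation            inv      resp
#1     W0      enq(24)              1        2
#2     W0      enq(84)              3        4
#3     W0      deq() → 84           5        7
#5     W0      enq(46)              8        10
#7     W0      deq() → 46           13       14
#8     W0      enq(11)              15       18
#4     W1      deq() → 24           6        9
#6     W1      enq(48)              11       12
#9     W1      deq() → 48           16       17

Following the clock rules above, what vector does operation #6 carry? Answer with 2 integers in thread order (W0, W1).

#1, invoked 1, has no incoming edges; only W0's bump applies → (1, 0)
VC(#4, invoked at 6): max of VC(#1)=(1, 0), then +1 on thread W1 → (1, 1)
VC(#2, invoked at 3): max of VC(#1)=(1, 0), then +1 on thread W0 → (2, 0)
VC(#6, invoked at 11): max of VC(#4)=(1, 1), then +1 on thread W1 → (1, 2)
VC(#3, invoked at 5): max of VC(#2)=(2, 0), then +1 on thread W0 → (3, 0)
VC(#9, invoked at 16): max of VC(#6)=(1, 2), then +1 on thread W1 → (1, 3)
VC(#5, invoked at 8): max of VC(#3)=(3, 0), then +1 on thread W0 → (4, 0)
VC(#7, invoked at 13): max of VC(#5)=(4, 0), then +1 on thread W0 → (5, 0)
VC(#8, invoked at 15): max of VC(#7)=(5, 0), then +1 on thread W0 → (6, 0)
target: VC(#6) = (1, 2)

(1, 2)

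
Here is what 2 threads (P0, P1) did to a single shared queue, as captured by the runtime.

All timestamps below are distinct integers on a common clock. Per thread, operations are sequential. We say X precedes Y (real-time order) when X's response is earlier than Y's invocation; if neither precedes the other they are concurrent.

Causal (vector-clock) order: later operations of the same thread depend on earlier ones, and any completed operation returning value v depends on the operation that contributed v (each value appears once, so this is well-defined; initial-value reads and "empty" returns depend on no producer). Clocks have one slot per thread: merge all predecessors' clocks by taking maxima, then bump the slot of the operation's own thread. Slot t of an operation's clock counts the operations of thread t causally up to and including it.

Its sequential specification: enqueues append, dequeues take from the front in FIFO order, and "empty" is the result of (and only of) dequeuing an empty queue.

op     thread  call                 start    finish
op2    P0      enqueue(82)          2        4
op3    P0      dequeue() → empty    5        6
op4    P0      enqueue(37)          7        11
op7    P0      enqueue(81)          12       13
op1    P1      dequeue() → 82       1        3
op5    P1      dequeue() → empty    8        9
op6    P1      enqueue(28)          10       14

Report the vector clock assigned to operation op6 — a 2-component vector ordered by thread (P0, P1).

(1, 3)

root op op2, invoked 2: fresh clock plus P0's own tick → (1, 0)
VC(op1, invoked at 1): max of VC(op2)=(1, 0), then +1 on thread P1 → (1, 1)
VC(op3, invoked at 5): max of VC(op2)=(1, 0), then +1 on thread P0 → (2, 0)
VC(op5, invoked at 8): max of VC(op1)=(1, 1), then +1 on thread P1 → (1, 2)
VC(op4, invoked at 7): max of VC(op3)=(2, 0), then +1 on thread P0 → (3, 0)
VC(op6, invoked at 10): max of VC(op5)=(1, 2), then +1 on thread P1 → (1, 3)
VC(op7, invoked at 12): max of VC(op4)=(3, 0), then +1 on thread P0 → (4, 0)
target: VC(op6) = (1, 3)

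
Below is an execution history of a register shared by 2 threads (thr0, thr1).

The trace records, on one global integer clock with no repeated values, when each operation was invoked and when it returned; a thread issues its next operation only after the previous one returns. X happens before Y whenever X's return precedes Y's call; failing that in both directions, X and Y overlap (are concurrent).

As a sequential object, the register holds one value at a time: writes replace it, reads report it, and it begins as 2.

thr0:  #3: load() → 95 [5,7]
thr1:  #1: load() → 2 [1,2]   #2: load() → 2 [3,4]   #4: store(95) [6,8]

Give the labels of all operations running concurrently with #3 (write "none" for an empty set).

concurrent with #3 ([5,7]): every op whose interval crosses 5..7
#1 [1,2]: before
#2 [3,4]: before
#4 [6,8]: concurrent

#4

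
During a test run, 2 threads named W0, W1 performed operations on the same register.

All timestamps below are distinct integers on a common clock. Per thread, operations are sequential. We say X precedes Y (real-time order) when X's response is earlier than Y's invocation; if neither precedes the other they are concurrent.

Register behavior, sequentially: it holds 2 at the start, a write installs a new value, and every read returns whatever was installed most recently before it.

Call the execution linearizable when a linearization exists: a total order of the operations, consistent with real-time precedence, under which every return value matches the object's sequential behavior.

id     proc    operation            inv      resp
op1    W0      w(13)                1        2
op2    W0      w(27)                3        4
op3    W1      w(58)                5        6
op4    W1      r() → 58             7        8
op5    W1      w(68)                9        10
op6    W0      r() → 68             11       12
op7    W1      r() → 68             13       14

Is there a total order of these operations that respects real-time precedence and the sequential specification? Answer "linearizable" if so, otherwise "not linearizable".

linearizable

a witness: op1, op2, op3, op4, op5, op6, op7
after step 1 (op1 w(13)): value 13
after step 2 (op2 w(27)): value 27
after step 3 (op3 w(58)): value 58
after step 4 (op4 r() → 58): value 58
after step 5 (op5 w(68)): value 68
after step 6 (op6 r() → 68): value 68
after step 7 (op7 r() → 68): value 68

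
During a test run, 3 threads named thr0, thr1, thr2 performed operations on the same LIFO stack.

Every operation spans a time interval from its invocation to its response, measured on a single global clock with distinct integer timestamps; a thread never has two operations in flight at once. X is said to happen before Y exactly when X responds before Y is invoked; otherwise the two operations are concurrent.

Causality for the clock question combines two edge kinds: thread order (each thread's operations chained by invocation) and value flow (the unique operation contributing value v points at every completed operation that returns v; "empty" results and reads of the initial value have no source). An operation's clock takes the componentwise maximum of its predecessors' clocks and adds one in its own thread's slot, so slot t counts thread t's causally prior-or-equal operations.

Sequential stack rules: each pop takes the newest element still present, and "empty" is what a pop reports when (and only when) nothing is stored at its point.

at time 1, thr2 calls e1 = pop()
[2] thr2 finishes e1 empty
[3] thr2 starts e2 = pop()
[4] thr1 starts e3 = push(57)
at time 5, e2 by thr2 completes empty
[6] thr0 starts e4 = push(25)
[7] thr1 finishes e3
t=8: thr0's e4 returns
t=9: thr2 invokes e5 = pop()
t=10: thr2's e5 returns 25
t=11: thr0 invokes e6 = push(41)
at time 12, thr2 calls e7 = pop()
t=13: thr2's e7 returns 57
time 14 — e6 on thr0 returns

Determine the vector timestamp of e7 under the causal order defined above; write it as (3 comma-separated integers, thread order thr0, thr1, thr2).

VC(e1, invoked at 1): no causal predecessors; +1 on thr2 → (0, 0, 1)
VC(e3, invoked at 4): no causal predecessors; +1 on thr1 → (0, 1, 0)
VC(e4, invoked at 6): no causal predecessors; +1 on thr0 → (1, 0, 0)
e2, invoked 3, takes VC(e1)=(0, 0, 1) under max, adds 1 for thr2 → (0, 0, 2)
e6, invoked 11, takes VC(e4)=(1, 0, 0) under max, adds 1 for thr0 → (2, 0, 0)
e5, invoked 9, takes VC(e2)=(0, 0, 2), VC(e4)=(1, 0, 0) under max, adds 1 for thr2 → (1, 0, 3)
e7, invoked 12, takes VC(e3)=(0, 1, 0), VC(e5)=(1, 0, 3) under max, adds 1 for thr2 → (1, 1, 4)
target: VC(e7) = (1, 1, 4)

(1, 1, 4)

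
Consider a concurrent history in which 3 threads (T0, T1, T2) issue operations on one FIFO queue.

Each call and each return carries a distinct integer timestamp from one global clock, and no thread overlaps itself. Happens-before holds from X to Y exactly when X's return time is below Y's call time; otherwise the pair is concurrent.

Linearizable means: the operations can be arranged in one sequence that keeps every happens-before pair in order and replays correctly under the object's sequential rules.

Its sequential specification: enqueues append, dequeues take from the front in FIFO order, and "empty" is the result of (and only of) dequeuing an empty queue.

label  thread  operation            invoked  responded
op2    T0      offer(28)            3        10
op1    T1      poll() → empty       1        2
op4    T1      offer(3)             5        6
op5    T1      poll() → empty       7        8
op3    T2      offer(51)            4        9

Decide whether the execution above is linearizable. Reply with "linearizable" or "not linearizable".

through event 7 a valid linearization exists; event 8 (op5 responding at time 8) ends that
a single order respects real time; the 3 completed FIFO queue operations fail replay along it
no completion choice of the 2 pending operations (op2, op3) rescues it — every subset was tried
one such order, op1, op4, op5 (pending dropped), breaks at step 3 where op5 poll() → empty is illegal

not linearizable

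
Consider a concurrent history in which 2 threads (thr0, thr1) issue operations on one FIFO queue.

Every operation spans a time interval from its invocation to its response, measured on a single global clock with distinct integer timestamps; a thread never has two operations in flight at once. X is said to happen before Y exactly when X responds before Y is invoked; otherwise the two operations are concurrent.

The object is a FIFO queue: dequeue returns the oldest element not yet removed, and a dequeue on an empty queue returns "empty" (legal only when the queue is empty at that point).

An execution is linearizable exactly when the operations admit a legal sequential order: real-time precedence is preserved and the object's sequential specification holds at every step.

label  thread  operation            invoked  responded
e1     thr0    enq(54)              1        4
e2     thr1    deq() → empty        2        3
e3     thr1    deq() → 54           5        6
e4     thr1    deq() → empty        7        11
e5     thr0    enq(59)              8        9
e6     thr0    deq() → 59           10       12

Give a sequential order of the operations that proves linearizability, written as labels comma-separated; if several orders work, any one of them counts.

e2, e1, e3, e4, e5, e6

after step 1 (e2 deq() → empty): queue <>
after step 2 (e1 enq(54)): queue <54>
after step 3 (e3 deq() → 54): queue <>
after step 4 (e4 deq() → empty): queue <>
after step 5 (e5 enq(59)): queue <59>
after step 6 (e6 deq() → 59): queue <>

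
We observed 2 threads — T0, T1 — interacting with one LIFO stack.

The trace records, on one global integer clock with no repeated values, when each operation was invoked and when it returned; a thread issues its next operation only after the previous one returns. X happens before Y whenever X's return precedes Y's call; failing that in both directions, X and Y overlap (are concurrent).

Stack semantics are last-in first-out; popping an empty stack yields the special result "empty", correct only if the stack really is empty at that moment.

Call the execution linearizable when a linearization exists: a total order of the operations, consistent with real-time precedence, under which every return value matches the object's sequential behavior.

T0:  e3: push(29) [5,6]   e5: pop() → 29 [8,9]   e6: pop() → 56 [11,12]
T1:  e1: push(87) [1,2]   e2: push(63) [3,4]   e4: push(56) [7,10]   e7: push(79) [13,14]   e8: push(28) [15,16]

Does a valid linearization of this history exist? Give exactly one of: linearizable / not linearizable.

linearizable

a witness: e1, e2, e3, e5, e4, e6, e7, e8
step 1: e1 push(87) — stack <87>
step 2: e2 push(63) — stack <87,63>
step 3: e3 push(29) — stack <87,63,29>
step 4: e5 pop() → 29 — stack <87,63>
step 5: e4 push(56) — stack <87,63,56>
step 6: e6 pop() → 56 — stack <87,63>
step 7: e7 push(79) — stack <87,63,79>
step 8: e8 push(28) — stack <87,63,79,28>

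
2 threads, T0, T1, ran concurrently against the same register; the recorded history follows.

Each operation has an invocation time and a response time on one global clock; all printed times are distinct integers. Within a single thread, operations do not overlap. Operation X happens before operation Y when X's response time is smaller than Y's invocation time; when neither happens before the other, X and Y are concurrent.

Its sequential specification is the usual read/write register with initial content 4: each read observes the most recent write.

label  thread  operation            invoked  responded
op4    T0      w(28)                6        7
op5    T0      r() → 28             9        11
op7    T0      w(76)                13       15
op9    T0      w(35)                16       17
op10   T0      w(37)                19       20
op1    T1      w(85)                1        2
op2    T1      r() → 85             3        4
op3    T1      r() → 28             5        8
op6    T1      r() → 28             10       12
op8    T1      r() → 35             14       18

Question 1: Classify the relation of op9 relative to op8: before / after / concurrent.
concurrent

op9 spans [16,17], op8 spans [14,18]
the intervals overlap in both directions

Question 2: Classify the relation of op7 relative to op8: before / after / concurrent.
concurrent

op7 spans [13,15], op8 spans [14,18]
the intervals overlap in both directions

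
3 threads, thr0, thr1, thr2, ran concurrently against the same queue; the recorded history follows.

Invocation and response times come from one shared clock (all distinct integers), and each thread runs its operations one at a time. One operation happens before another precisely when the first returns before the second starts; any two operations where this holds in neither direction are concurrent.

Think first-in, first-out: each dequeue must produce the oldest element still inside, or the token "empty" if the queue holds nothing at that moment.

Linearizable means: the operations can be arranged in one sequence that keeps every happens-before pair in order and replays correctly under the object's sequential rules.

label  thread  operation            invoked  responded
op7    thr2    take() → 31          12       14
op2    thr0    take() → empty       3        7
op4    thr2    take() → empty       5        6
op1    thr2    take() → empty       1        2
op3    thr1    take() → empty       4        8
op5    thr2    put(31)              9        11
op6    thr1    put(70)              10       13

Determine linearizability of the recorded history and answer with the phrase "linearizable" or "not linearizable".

linearizable

one valid linearization: op1, op2, op3, op4, op5, op6, op7
after step 1 (op1 take() → empty): queue <>
after step 2 (op2 take() → empty): queue <>
after step 3 (op3 take() → empty): queue <>
after step 4 (op4 take() → empty): queue <>
after step 5 (op5 put(31)): queue <31>
after step 6 (op6 put(70)): queue <31,70>
after step 7 (op7 take() → 31): queue <70>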